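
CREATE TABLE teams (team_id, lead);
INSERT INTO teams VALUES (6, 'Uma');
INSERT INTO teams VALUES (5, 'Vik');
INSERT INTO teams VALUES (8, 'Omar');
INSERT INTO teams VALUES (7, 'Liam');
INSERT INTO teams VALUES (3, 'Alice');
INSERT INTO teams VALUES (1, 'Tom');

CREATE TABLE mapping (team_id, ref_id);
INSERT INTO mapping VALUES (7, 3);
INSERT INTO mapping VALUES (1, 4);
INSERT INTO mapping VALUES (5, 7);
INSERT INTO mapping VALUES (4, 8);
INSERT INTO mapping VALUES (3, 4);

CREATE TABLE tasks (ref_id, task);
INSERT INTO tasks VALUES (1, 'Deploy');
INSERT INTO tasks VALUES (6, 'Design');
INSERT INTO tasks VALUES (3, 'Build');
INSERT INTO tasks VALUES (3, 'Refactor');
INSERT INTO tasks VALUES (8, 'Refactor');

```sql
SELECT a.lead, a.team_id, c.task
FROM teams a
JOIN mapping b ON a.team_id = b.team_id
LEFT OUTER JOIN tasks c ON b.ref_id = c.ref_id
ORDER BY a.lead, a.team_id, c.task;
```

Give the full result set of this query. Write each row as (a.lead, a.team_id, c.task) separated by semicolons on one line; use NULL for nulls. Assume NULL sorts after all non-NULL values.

(Alice, 3, NULL); (Liam, 7, Build); (Liam, 7, Refactor); (Tom, 1, NULL); (Vik, 5, NULL)

Evaluate left to right. First `teams a INNER JOIN mapping b` on team_id: 4 row(s).
Then LEFT JOIN `tasks c` on ref_id: each of those 4 rows is kept; rows whose b.ref_id has no match in c get NULL for c's columns.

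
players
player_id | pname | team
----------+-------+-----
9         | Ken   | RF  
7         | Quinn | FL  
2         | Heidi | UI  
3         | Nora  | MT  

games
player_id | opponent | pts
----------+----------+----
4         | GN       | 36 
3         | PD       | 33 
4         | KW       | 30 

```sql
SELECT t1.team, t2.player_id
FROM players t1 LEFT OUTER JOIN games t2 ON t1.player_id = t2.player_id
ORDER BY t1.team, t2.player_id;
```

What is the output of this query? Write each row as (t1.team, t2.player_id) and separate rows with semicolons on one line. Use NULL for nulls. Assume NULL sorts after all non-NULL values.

LEFT JOIN keeps every row from `players`; unmatched rows get NULL for `games`'s columns.
Matching on t1.player_id = t2.player_id.
- t1 row (player_id=9): no match → kept, t2 columns NULL.
- t1 row (player_id=7): no match → kept, t2 columns NULL.
- t1 row (player_id=2): no match → kept, t2 columns NULL.
- t1 row (player_id=3): matches 1 t2 row(s) → 1 output row(s).
After projecting and ordering:
t1.team | t2.player_id
FL | NULL
MT | 3
RF | NULL
UI | NULL

(FL, NULL); (MT, 3); (RF, NULL); (UI, NULL)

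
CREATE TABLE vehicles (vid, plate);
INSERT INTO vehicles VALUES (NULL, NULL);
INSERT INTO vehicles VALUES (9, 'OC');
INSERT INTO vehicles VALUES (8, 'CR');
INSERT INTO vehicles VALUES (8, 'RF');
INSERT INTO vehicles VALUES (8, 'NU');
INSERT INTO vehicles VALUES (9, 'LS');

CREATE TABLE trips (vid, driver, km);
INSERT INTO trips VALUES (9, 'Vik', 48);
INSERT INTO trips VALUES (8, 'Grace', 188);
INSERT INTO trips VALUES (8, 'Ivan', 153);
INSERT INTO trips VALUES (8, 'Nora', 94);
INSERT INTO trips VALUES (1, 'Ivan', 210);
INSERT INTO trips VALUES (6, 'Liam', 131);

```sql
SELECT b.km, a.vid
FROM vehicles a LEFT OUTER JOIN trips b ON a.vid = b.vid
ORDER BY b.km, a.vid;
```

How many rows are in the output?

LEFT JOIN keeps every row from `vehicles`; unmatched rows get NULL for `trips`'s columns.
Matching on a.vid = b.vid. A NULL in a compared column never satisfies the condition.
- a row (vid=NULL): no match → kept, b columns NULL.
- a row (vid=9): matches 1 b row(s) → 1 output row(s).
- a row (vid=8): matches 3 b row(s) → 3 output row(s).
- a row (vid=8): matches 3 b row(s) → 3 output row(s).
- a row (vid=8): matches 3 b row(s) → 3 output row(s).
- a row (vid=9): matches 1 b row(s) → 1 output row(s).
Total: 11 matched + 1 padded = 12 rows.

12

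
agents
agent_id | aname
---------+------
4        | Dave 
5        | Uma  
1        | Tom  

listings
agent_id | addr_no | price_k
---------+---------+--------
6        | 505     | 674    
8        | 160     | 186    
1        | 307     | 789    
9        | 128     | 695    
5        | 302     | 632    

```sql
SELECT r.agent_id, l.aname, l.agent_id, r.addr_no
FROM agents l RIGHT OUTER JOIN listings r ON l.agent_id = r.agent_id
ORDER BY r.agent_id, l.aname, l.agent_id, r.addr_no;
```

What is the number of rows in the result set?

5

RIGHT JOIN keeps every row from `listings`; unmatched rows get NULL for `agents`'s columns.
Matching on l.agent_id = r.agent_id.
Matched pairs: 2; unmatched r rows kept: 3.
Total: 2 matched + 3 padded = 5 rows.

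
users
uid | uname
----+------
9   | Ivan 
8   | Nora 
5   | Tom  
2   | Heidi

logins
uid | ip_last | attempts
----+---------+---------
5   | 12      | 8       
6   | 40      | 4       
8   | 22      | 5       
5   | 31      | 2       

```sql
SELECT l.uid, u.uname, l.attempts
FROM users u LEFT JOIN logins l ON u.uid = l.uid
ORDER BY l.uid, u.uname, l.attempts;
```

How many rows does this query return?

LEFT JOIN keeps every row from `users`; unmatched rows get NULL for `logins`'s columns.
Matching on u.uid = l.uid.
- u (uid=9) has no partner → padded with NULL.
- u (uid=8) pairs with 1 row(s) of l.
- u (uid=5) pairs with 2 row(s) of l.
- u (uid=2) has no partner → padded with NULL.
Total: 3 matched + 2 padded = 5 rows.

5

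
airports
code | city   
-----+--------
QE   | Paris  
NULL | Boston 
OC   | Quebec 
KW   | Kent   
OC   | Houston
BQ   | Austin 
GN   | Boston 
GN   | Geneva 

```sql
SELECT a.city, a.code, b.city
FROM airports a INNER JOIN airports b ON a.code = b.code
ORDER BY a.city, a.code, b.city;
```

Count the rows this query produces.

INNER JOIN keeps only pairs where the ON condition holds.
Matching on a.code = b.code. A NULL in a compared column never satisfies the condition.
- a row (code=QE): matches 1 b row(s) → 1 output row(s).
- a row (code=NULL): no match → dropped.
- a row (code=OC): matches 2 b row(s) → 2 output row(s).
- a row (code=KW): matches 1 b row(s) → 1 output row(s).
- a row (code=OC): matches 2 b row(s) → 2 output row(s).
- a row (code=BQ): matches 1 b row(s) → 1 output row(s).
- a row (code=GN): matches 2 b row(s) → 2 output row(s).
- a row (code=GN): matches 2 b row(s) → 2 output row(s).
Total: 11 rows.

11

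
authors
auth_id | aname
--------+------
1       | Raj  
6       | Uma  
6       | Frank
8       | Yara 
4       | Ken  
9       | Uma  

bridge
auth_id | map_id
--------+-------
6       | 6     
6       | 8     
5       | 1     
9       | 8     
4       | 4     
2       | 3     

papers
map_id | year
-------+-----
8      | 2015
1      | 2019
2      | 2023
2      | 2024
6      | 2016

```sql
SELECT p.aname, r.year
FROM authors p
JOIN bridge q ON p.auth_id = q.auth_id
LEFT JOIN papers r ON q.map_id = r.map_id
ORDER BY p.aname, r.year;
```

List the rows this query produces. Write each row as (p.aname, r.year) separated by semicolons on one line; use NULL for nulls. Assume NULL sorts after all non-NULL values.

Evaluate left to right. First `authors p INNER JOIN bridge q` on auth_id: 6 row(s).
Then LEFT JOIN `papers r` on map_id: each of those 6 rows is kept; rows whose q.map_id has no match in r get NULL for r's columns.

(Frank, 2015); (Frank, 2016); (Ken, NULL); (Uma, 2015); (Uma, 2015); (Uma, 2016)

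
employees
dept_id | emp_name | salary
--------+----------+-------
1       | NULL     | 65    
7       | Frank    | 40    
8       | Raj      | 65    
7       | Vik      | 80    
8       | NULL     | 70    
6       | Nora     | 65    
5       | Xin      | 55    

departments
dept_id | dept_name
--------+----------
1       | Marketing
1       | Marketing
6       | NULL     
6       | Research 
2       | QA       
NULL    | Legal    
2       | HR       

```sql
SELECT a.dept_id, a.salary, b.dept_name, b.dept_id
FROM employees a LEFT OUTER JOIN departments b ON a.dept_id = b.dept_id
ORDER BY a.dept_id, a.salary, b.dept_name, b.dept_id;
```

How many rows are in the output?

9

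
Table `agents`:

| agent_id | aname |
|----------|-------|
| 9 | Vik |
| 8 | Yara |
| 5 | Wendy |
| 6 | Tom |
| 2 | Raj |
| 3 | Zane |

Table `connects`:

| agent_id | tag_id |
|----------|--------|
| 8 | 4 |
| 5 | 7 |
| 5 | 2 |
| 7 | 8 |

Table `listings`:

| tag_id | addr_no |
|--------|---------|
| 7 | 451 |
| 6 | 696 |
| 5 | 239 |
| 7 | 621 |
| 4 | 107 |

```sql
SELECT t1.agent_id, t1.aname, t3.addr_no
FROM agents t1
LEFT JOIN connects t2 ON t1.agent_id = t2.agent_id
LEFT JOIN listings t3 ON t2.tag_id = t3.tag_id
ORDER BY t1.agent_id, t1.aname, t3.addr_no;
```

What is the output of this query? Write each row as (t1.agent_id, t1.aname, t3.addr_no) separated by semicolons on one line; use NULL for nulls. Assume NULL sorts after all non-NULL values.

Joins associate left-to-right: agents LEFT JOIN connects on agent_id gives 7 intermediate row(s).
Then LEFT JOIN `listings t3` on tag_id: each of those 7 rows is kept; rows whose t2.tag_id has no match in t3 get NULL for t3's columns.

(2, Raj, NULL); (3, Zane, NULL); (5, Wendy, 451); (5, Wendy, 621); (5, Wendy, NULL); (6, Tom, NULL); (8, Yara, 107); (9, Vik, NULL)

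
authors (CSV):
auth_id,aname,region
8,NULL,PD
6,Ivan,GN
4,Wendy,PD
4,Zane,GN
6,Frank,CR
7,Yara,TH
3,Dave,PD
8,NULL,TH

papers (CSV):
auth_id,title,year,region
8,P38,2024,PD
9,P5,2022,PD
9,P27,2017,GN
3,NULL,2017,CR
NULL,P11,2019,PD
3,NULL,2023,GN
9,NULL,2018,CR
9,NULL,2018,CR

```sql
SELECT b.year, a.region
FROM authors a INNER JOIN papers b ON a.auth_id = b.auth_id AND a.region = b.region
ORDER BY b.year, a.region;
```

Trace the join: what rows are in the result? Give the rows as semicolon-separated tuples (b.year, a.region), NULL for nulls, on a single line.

INNER JOIN keeps only pairs where the ON condition holds.
Matching on a.auth_id = b.auth_id AND a.region = b.region. A NULL in a compared column never satisfies the condition.
- a row (auth_id=8, region=PD): matches 1 b row(s) → 1 output row(s).
- a row (auth_id=6, region=GN): no match → dropped.
- a row (auth_id=4, region=PD): no match → dropped.
- a row (auth_id=4, region=GN): no match → dropped.
- a row (auth_id=6, region=CR): no match → dropped.
- a row (auth_id=7, region=TH): no match → dropped.
- a row (auth_id=3, region=PD): no match → dropped.
- a row (auth_id=8, region=TH): no match → dropped.
After projecting and ordering:
b.year | a.region
2024 | PD

(2024, PD)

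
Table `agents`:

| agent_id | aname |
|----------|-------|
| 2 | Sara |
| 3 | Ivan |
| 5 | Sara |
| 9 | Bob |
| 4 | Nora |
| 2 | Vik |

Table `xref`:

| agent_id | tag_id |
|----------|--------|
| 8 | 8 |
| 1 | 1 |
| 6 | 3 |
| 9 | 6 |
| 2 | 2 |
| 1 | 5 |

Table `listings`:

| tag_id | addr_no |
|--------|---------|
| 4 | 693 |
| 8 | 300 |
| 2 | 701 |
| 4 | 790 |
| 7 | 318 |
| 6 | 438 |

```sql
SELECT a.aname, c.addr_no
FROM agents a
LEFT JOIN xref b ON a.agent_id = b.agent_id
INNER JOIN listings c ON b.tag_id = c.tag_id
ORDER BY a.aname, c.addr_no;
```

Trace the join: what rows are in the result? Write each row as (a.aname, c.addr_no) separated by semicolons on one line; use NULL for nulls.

Joins associate left-to-right: agents LEFT JOIN xref on agent_id gives 6 intermediate row(s).
Then INNER JOIN `listings c` on tag_id: keep only rows whose b.tag_id appears in c.

(Bob, 438); (Sara, 701); (Vik, 701)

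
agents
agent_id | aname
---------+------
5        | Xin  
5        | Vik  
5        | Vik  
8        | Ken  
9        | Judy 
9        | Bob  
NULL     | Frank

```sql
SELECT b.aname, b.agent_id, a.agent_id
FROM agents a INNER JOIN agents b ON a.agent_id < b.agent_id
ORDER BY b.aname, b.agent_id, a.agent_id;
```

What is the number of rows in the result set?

INNER JOIN keeps only pairs where the ON condition holds.
Matching on a.agent_id < b.agent_id. A NULL in a compared column never satisfies the condition.
- a (agent_id=5) pairs with 3 row(s) of b.
- a (agent_id=5) pairs with 3 row(s) of b.
- a (agent_id=5) pairs with 3 row(s) of b.
- a (agent_id=8) pairs with 2 row(s) of b.
- a (agent_id=9) has no partner → excluded.
- a (agent_id=9) has no partner → excluded.
- a (agent_id=NULL) has no partner → excluded.
Total: 11 rows.

11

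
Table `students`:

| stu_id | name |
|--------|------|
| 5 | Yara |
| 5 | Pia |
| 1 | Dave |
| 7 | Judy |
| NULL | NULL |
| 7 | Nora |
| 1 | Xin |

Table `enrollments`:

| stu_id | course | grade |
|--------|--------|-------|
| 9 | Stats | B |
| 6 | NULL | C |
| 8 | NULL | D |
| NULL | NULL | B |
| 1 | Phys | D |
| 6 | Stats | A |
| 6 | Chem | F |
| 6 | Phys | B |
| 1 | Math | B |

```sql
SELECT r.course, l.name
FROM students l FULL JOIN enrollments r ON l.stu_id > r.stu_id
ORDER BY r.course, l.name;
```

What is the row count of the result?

22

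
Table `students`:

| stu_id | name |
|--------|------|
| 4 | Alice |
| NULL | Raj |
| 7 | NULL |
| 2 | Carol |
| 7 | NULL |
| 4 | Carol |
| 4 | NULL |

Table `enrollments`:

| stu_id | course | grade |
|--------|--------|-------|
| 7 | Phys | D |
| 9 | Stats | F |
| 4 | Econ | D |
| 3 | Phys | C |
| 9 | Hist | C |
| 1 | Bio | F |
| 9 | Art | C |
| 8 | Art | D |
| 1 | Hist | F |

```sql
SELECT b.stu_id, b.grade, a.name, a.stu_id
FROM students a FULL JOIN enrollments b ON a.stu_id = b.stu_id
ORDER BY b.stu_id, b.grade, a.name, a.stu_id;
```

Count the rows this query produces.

14

FULL OUTER JOIN keeps every row from both sides; unmatched rows get NULL for the other side's columns.
Matching on a.stu_id = b.stu_id. A NULL in a compared column never satisfies the condition.
- a (stu_id=4) pairs with 1 row(s) of b.
- a (stu_id=NULL) has no partner → padded with NULL.
- a (stu_id=7) pairs with 1 row(s) of b.
- a (stu_id=2) has no partner → padded with NULL.
- a (stu_id=7) pairs with 1 row(s) of b.
- a (stu_id=4) pairs with 1 row(s) of b.
- a (stu_id=4) pairs with 1 row(s) of b.
- 7 b row(s) had no a match → kept, a columns NULL.
Total: 5 matched + 9 padded = 14 rows.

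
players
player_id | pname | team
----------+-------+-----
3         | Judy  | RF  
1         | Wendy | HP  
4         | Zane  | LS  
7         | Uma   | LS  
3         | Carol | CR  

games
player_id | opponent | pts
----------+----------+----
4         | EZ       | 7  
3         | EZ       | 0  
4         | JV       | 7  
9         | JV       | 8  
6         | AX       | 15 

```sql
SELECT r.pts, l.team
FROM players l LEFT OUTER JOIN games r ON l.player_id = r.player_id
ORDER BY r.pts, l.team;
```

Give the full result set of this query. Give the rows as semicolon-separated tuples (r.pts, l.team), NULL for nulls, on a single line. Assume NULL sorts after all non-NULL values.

(0, CR); (0, RF); (7, LS); (7, LS); (NULL, HP); (NULL, LS)

LEFT JOIN keeps every row from `players`; unmatched rows get NULL for `games`'s columns.
Matching on l.player_id = r.player_id.
- l[0] player_id=3 → 1 match(es) in r → 1 row(s).
- l[1] player_id=1 → no match; kept with NULLs on the r side.
- l[2] player_id=4 → 2 match(es) in r → 2 row(s).
- l[3] player_id=7 → no match; kept with NULLs on the r side.
- l[4] player_id=3 → 1 match(es) in r → 1 row(s).
After projecting and ordering:
r.pts | l.team
0 | CR
0 | RF
7 | LS
7 | LS
NULL | HP
NULL | LS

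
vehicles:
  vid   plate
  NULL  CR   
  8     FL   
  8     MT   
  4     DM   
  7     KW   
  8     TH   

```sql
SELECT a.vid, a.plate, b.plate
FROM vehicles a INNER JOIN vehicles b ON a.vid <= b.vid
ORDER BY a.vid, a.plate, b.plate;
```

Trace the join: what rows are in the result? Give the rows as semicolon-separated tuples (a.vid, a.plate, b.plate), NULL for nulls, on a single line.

(4, DM, DM); (4, DM, FL); (4, DM, KW); (4, DM, MT); (4, DM, TH); (7, KW, FL); (7, KW, KW); (7, KW, MT); (7, KW, TH); (8, FL, FL); (8, FL, MT); (8, FL, TH); (8, MT, FL); (8, MT, MT); (8, MT, TH); (8, TH, FL); (8, TH, MT); (8, TH, TH)

INNER JOIN keeps only pairs where the ON condition holds.
Matching on a.vid <= b.vid. A NULL in a compared column never satisfies the condition.
Matched pairs: 18.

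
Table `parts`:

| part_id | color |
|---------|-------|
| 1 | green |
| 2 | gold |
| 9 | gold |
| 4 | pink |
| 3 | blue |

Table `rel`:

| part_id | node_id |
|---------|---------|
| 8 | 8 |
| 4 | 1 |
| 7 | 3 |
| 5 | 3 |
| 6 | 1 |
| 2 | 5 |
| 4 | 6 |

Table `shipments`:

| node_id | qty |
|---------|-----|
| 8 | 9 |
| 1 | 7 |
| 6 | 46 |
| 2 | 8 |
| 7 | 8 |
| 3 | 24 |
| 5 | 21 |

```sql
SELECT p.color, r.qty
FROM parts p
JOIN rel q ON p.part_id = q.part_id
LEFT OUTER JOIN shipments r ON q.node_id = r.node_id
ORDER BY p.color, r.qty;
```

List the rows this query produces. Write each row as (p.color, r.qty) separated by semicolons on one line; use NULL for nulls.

Step 1 — p INNER JOIN q on part_id → 3 row(s).
Then LEFT JOIN `shipments r` on node_id: each of those 3 rows is kept; rows whose q.node_id has no match in r get NULL for r's columns.

(gold, 21); (pink, 7); (pink, 46)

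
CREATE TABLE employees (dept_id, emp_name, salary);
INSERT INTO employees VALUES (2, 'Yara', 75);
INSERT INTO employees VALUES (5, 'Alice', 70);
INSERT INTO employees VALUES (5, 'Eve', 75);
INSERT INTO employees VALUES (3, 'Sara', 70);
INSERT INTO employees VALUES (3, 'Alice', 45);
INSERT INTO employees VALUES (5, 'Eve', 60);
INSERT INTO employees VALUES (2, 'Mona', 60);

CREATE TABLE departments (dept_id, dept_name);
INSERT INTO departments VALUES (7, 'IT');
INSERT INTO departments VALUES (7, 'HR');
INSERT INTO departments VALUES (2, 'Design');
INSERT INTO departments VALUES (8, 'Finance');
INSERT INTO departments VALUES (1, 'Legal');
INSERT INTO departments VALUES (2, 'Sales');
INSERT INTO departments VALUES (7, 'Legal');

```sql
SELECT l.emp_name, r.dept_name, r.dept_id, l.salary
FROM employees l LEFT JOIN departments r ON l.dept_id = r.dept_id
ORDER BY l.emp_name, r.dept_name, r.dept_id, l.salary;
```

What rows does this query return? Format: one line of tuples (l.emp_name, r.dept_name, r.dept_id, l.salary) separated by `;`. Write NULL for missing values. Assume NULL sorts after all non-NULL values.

(Alice, NULL, NULL, 45); (Alice, NULL, NULL, 70); (Eve, NULL, NULL, 60); (Eve, NULL, NULL, 75); (Mona, Design, 2, 60); (Mona, Sales, 2, 60); (Sara, NULL, NULL, 70); (Yara, Design, 2, 75); (Yara, Sales, 2, 75)

LEFT JOIN keeps every row from `employees`; unmatched rows get NULL for `departments`'s columns.
Matching on l.dept_id = r.dept_id.
- l row (dept_id=2): matches 2 r row(s) → 2 output row(s).
- l row (dept_id=5): no match → kept, r columns NULL.
- l row (dept_id=5): no match → kept, r columns NULL.
- l row (dept_id=3): no match → kept, r columns NULL.
- l row (dept_id=3): no match → kept, r columns NULL.
- l row (dept_id=5): no match → kept, r columns NULL.
- l row (dept_id=2): matches 2 r row(s) → 2 output row(s).
After projecting and ordering:
l.emp_name | r.dept_name | r.dept_id | l.salary
Alice | NULL | NULL | 45
Alice | NULL | NULL | 70
Eve | NULL | NULL | 60
Eve | NULL | NULL | 75
Mona | Design | 2 | 60
Mona | Sales | 2 | 60
Sara | NULL | NULL | 70
Yara | Design | 2 | 75
Yara | Sales | 2 | 75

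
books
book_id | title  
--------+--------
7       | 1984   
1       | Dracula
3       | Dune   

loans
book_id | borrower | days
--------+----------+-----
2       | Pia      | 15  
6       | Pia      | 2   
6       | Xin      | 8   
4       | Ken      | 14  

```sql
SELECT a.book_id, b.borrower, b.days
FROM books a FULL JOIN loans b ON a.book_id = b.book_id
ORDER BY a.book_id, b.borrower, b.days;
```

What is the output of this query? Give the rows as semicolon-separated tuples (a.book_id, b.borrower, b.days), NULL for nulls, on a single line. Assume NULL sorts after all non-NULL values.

FULL OUTER JOIN keeps every row from both sides; unmatched rows get NULL for the other side's columns.
Matching on a.book_id = b.book_id.
- a row (book_id=7): no match → kept, b columns NULL.
- a row (book_id=1): no match → kept, b columns NULL.
- a row (book_id=3): no match → kept, b columns NULL.
- plus 4 unmatched b row(s), each kept with NULL a columns.
After projecting and ordering:
a.book_id | b.borrower | b.days
1 | NULL | NULL
3 | NULL | NULL
7 | NULL | NULL
NULL | Ken | 14
NULL | Pia | 2
NULL | Pia | 15
NULL | Xin | 8

(1, NULL, NULL); (3, NULL, NULL); (7, NULL, NULL); (NULL, Ken, 14); (NULL, Pia, 2); (NULL, Pia, 15); (NULL, Xin, 8)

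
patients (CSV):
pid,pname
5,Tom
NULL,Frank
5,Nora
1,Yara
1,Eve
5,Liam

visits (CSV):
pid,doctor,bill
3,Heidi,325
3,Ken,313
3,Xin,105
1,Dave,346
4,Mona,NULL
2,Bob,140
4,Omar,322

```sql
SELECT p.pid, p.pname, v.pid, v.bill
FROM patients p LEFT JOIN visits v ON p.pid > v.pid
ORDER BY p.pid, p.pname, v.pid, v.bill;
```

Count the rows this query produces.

LEFT JOIN keeps every row from `patients`; unmatched rows get NULL for `visits`'s columns.
Matching on p.pid > v.pid. A NULL in a compared column never satisfies the condition.
- pid=5: 7 matching v row(s), so 7 row(s) emitted.
- pid=NULL: no v row matches, row kept with v columns NULL.
- pid=5: 7 matching v row(s), so 7 row(s) emitted.
- pid=1: no v row matches, row kept with v columns NULL.
- pid=1: no v row matches, row kept with v columns NULL.
- pid=5: 7 matching v row(s), so 7 row(s) emitted.
Total: 21 matched + 3 padded = 24 rows.

24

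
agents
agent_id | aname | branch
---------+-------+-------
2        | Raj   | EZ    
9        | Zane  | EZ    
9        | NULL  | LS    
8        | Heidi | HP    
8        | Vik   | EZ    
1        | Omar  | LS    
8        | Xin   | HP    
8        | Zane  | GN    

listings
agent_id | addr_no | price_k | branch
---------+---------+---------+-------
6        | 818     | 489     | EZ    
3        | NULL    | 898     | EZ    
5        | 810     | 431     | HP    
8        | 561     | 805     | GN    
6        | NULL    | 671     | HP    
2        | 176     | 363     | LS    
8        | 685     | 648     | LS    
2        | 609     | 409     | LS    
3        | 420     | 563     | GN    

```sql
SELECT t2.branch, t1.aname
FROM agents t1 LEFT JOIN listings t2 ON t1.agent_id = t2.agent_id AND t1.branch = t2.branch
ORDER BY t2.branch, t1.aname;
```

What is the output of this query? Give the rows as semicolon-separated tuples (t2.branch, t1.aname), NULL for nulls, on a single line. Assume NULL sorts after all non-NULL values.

(GN, Zane); (NULL, Heidi); (NULL, Omar); (NULL, Raj); (NULL, Vik); (NULL, Xin); (NULL, Zane); (NULL, NULL)

LEFT JOIN keeps every row from `agents`; unmatched rows get NULL for `listings`'s columns.
Matching on t1.agent_id = t2.agent_id AND t1.branch = t2.branch.
Matched pairs: 1; unmatched t1 rows kept: 7.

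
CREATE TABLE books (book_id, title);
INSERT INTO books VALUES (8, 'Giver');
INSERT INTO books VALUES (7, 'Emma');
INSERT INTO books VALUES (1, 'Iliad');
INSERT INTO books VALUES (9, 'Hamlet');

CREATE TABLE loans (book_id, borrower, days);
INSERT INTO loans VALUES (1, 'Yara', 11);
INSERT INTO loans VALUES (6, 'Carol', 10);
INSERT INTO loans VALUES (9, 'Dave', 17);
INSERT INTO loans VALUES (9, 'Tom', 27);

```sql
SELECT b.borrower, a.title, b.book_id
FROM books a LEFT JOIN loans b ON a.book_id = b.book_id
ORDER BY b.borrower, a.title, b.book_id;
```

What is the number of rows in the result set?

LEFT JOIN keeps every row from `books`; unmatched rows get NULL for `loans`'s columns.
Matching on a.book_id = b.book_id.
- book_id=8: no b row matches, row kept with b columns NULL.
- book_id=7: no b row matches, row kept with b columns NULL.
- book_id=1: 1 matching b row(s), so 1 row(s) emitted.
- book_id=9: 2 matching b row(s), so 2 row(s) emitted.
Total: 3 matched + 2 padded = 5 rows.

5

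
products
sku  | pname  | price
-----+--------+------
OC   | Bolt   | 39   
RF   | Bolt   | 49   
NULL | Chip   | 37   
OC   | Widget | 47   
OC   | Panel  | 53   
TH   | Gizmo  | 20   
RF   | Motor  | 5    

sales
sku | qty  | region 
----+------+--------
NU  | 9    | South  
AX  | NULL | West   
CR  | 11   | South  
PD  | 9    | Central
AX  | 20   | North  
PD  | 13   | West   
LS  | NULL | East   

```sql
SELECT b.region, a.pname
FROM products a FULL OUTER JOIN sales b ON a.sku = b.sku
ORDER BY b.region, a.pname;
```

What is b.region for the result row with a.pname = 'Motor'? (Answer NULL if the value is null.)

NULL

FULL OUTER JOIN keeps every row from both sides; unmatched rows get NULL for the other side's columns.
Matching on a.sku = b.sku. A NULL in a compared column never satisfies the condition.
- a (sku=OC) has no partner → padded with NULL.
- a (sku=RF) has no partner → padded with NULL.
- a (sku=NULL) has no partner → padded with NULL.
- a (sku=OC) has no partner → padded with NULL.
- a (sku=OC) has no partner → padded with NULL.
- a (sku=TH) has no partner → padded with NULL.
- a (sku=RF) has no partner → padded with NULL.
- 7 row(s) from b found no a partner → padded with NULL.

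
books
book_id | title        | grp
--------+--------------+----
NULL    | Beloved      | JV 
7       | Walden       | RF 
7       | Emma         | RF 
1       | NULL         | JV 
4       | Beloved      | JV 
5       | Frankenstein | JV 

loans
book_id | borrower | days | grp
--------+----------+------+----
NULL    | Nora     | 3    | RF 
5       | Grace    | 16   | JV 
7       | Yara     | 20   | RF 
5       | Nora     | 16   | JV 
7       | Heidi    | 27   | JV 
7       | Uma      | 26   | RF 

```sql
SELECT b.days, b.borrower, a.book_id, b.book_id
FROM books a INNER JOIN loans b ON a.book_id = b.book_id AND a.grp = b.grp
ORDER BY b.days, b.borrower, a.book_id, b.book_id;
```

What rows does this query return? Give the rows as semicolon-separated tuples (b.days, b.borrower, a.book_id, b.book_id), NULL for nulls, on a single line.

(16, Grace, 5, 5); (16, Nora, 5, 5); (20, Yara, 7, 7); (20, Yara, 7, 7); (26, Uma, 7, 7); (26, Uma, 7, 7)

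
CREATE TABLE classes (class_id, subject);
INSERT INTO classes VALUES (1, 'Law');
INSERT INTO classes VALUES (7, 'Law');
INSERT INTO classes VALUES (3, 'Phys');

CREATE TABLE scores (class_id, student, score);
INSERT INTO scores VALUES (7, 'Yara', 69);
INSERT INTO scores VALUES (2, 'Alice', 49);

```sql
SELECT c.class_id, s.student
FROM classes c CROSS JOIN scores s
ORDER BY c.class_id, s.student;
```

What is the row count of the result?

6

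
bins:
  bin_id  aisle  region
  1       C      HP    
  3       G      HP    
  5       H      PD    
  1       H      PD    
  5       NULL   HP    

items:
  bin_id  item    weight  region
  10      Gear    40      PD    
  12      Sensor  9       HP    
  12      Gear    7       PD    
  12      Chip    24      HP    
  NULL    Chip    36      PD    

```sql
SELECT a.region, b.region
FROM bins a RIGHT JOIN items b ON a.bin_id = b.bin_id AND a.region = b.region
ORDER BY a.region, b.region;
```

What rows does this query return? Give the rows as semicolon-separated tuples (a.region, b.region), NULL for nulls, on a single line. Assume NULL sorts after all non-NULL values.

RIGHT JOIN keeps every row from `items`; unmatched rows get NULL for `bins`'s columns.
Matching on a.bin_id = b.bin_id AND a.region = b.region. A NULL in a compared column never satisfies the condition.
- a[0] bin_id=1, region=HP → no match.
- a[1] bin_id=3, region=HP → no match.
- a[2] bin_id=5, region=PD → no match.
- a[3] bin_id=1, region=PD → no match.
- a[4] bin_id=5, region=HP → no match.
- 5 b row(s) had no a match → kept, a columns NULL.
After projecting and ordering:
a.region | b.region
NULL | HP
NULL | HP
NULL | PD
NULL | PD
NULL | PD

(NULL, HP); (NULL, HP); (NULL, PD); (NULL, PD); (NULL, PD)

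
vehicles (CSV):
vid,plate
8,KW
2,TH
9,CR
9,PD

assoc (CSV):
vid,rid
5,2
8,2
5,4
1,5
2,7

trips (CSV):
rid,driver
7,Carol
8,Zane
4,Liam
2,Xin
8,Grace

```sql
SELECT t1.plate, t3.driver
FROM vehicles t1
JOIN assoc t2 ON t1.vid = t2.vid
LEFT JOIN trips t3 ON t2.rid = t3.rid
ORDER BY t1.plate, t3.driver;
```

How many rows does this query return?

Evaluate left to right. First `vehicles t1 INNER JOIN assoc t2` on vid: 2 row(s).
Then LEFT JOIN `trips t3` on rid: each of those 2 rows is kept; rows whose t2.rid has no match in t3 get NULL for t3's columns.
Result: 2 row(s).

2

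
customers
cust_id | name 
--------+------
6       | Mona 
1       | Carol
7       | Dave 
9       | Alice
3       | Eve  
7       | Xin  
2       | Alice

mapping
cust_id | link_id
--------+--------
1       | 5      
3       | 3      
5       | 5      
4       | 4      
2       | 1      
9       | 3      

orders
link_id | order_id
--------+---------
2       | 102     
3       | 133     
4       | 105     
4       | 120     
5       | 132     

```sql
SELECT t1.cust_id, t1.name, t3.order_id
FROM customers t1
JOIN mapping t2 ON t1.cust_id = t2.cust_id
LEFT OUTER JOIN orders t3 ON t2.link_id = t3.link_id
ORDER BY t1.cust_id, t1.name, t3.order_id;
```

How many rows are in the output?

Evaluate left to right. First `customers t1 INNER JOIN mapping t2` on cust_id: 4 row(s).
Then LEFT JOIN `orders t3` on link_id: each of those 4 rows is kept; rows whose t2.link_id has no match in t3 get NULL for t3's columns.
Result: 4 row(s).

4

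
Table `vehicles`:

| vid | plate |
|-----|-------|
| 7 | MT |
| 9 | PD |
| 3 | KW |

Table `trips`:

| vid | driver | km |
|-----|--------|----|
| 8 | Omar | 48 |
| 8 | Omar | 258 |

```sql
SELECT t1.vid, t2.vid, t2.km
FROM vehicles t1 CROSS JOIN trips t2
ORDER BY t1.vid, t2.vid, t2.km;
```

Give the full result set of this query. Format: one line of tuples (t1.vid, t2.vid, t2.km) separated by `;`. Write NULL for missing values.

CROSS JOIN pairs every row of `vehicles` with every row of `trips`: 3 × 2 = 6 rows.
After projecting and ordering:
t1.vid | t2.vid | t2.km
3 | 8 | 48
3 | 8 | 258
7 | 8 | 48
7 | 8 | 258
9 | 8 | 48
9 | 8 | 258

(3, 8, 48); (3, 8, 258); (7, 8, 48); (7, 8, 258); (9, 8, 48); (9, 8, 258)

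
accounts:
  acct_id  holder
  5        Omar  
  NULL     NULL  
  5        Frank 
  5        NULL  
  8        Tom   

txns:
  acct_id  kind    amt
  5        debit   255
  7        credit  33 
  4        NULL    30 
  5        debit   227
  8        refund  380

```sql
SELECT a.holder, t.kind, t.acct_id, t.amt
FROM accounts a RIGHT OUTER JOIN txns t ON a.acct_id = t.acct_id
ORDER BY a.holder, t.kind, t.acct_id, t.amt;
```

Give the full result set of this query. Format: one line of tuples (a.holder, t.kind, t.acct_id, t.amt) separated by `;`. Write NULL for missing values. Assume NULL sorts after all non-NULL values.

(Frank, debit, 5, 227); (Frank, debit, 5, 255); (Omar, debit, 5, 227); (Omar, debit, 5, 255); (Tom, refund, 8, 380); (NULL, credit, 7, 33); (NULL, debit, 5, 227); (NULL, debit, 5, 255); (NULL, NULL, 4, 30)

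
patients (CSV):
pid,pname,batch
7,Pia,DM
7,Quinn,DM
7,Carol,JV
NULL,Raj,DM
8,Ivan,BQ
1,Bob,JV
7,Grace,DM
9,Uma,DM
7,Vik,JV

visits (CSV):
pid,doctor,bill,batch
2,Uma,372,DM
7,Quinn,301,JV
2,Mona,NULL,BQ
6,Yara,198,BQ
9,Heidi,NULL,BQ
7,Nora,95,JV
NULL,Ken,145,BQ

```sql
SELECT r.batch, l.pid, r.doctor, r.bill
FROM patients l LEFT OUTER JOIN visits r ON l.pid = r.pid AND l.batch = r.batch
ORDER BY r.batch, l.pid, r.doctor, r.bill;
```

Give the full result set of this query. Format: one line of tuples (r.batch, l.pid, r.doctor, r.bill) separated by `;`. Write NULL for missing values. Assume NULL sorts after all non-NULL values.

(JV, 7, Nora, 95); (JV, 7, Nora, 95); (JV, 7, Quinn, 301); (JV, 7, Quinn, 301); (NULL, 1, NULL, NULL); (NULL, 7, NULL, NULL); (NULL, 7, NULL, NULL); (NULL, 7, NULL, NULL); (NULL, 8, NULL, NULL); (NULL, 9, NULL, NULL); (NULL, NULL, NULL, NULL)

LEFT JOIN keeps every row from `patients`; unmatched rows get NULL for `visits`'s columns.
Matching on l.pid = r.pid AND l.batch = r.batch. A NULL in a compared column never satisfies the condition.
- l[0] pid=7, batch=DM → no match; kept with NULLs on the r side.
- l[1] pid=7, batch=DM → no match; kept with NULLs on the r side.
- l[2] pid=7, batch=JV → 2 match(es) in r → 2 row(s).
- l[3] pid=NULL, batch=DM → no match; kept with NULLs on the r side.
- l[4] pid=8, batch=BQ → no match; kept with NULLs on the r side.
- l[5] pid=1, batch=JV → no match; kept with NULLs on the r side.
- l[6] pid=7, batch=DM → no match; kept with NULLs on the r side.
- l[7] pid=9, batch=DM → no match; kept with NULLs on the r side.
- l[8] pid=7, batch=JV → 2 match(es) in r → 2 row(s).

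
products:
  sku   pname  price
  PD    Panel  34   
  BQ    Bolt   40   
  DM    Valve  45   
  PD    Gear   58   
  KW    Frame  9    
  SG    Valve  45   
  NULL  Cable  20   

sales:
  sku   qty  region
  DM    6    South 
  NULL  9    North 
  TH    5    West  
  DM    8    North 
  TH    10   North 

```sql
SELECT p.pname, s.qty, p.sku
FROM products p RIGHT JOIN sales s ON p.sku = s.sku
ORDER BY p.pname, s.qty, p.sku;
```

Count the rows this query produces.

5

RIGHT JOIN keeps every row from `sales`; unmatched rows get NULL for `products`'s columns.
Matching on p.sku = s.sku. A NULL in a compared column never satisfies the condition.
- p row (sku=PD): no match.
- p row (sku=BQ): no match.
- p row (sku=DM): matches 2 s row(s) → 2 output row(s).
- p row (sku=PD): no match.
- p row (sku=KW): no match.
- p row (sku=SG): no match.
- p row (sku=NULL): no match.
- 3 s row(s) had no p match → kept, p columns NULL.
Total: 2 matched + 3 padded = 5 rows.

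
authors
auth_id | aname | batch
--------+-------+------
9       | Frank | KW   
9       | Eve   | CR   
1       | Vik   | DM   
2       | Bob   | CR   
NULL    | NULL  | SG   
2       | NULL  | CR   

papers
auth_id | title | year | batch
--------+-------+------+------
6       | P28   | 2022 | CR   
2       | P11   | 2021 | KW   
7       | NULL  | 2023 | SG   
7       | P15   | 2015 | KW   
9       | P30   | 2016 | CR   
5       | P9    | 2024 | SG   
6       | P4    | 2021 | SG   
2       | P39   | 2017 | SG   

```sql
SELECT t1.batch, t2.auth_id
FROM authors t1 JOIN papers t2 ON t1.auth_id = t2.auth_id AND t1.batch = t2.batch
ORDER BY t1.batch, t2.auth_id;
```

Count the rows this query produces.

1

INNER JOIN keeps only pairs where the ON condition holds.
Matching on t1.auth_id = t2.auth_id AND t1.batch = t2.batch. A NULL in a compared column never satisfies the condition.
- auth_id=9, batch=KW: no matching t2 row, dropped.
- auth_id=9, batch=CR: 1 matching t2 row(s), so 1 row(s) emitted.
- auth_id=1, batch=DM: no matching t2 row, dropped.
- auth_id=2, batch=CR: no matching t2 row, dropped.
- auth_id=NULL, batch=SG: no matching t2 row, dropped.
- auth_id=2, batch=CR: no matching t2 row, dropped.
Total: 1 rows.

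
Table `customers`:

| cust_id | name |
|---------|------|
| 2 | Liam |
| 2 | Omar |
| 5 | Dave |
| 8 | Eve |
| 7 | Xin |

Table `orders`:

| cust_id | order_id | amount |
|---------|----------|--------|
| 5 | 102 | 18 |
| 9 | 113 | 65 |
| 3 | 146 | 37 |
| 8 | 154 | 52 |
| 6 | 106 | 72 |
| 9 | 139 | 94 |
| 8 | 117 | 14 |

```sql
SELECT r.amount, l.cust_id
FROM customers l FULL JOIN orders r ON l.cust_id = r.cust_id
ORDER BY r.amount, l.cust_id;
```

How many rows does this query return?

FULL OUTER JOIN keeps every row from both sides; unmatched rows get NULL for the other side's columns.
Matching on l.cust_id = r.cust_id.
Matched pairs: 3; unmatched l rows kept: 3; unmatched r rows kept: 4.
Total: 3 matched + 7 padded = 10 rows.

10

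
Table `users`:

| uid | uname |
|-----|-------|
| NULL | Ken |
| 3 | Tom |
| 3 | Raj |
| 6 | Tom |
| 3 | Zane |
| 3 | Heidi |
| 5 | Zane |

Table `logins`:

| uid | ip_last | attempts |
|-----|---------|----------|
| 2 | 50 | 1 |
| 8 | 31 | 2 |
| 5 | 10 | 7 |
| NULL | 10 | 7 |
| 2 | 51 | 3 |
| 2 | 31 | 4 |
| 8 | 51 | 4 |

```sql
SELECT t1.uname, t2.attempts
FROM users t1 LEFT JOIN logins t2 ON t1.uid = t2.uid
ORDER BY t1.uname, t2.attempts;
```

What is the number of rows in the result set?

LEFT JOIN keeps every row from `users`; unmatched rows get NULL for `logins`'s columns.
Matching on t1.uid = t2.uid. A NULL in a compared column never satisfies the condition.
- uid=NULL: no t2 row matches, row kept with t2 columns NULL.
- uid=3: no t2 row matches, row kept with t2 columns NULL.
- uid=3: no t2 row matches, row kept with t2 columns NULL.
- uid=6: no t2 row matches, row kept with t2 columns NULL.
- uid=3: no t2 row matches, row kept with t2 columns NULL.
- uid=3: no t2 row matches, row kept with t2 columns NULL.
- uid=5: 1 matching t2 row(s), so 1 row(s) emitted.
Total: 1 matched + 6 padded = 7 rows.

7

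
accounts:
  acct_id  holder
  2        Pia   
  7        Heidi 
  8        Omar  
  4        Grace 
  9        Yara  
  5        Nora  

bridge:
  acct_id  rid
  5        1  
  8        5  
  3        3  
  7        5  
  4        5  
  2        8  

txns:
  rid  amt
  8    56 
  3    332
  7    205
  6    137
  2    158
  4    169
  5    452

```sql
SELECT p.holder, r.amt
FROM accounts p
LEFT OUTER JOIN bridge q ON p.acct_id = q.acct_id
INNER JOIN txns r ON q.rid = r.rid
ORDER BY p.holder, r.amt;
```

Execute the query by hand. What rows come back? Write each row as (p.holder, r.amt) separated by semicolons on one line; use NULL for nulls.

(Grace, 452); (Heidi, 452); (Omar, 452); (Pia, 56)

Step 1 — p LEFT JOIN q on acct_id → 6 row(s).
Then INNER JOIN `txns r` on rid: keep only rows whose q.rid appears in r.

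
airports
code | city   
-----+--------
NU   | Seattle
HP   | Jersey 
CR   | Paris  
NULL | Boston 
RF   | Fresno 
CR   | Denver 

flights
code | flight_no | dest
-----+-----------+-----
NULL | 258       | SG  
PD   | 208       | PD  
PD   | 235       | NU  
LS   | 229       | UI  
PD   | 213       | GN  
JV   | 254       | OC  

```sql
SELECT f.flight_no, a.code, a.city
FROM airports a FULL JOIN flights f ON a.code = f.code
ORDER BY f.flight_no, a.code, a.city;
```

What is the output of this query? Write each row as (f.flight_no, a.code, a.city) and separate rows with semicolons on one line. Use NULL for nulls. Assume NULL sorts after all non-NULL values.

(208, NULL, NULL); (213, NULL, NULL); (229, NULL, NULL); (235, NULL, NULL); (254, NULL, NULL); (258, NULL, NULL); (NULL, CR, Denver); (NULL, CR, Paris); (NULL, HP, Jersey); (NULL, NU, Seattle); (NULL, RF, Fresno); (NULL, NULL, Boston)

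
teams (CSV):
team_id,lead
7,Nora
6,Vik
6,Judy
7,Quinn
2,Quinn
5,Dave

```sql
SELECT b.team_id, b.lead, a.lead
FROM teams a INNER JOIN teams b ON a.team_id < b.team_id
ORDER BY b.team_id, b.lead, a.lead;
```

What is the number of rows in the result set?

INNER JOIN keeps only pairs where the ON condition holds.
Matching on a.team_id < b.team_id.
- team_id=7: no matching b row, dropped.
- team_id=6: 2 matching b row(s), so 2 row(s) emitted.
- team_id=6: 2 matching b row(s), so 2 row(s) emitted.
- team_id=7: no matching b row, dropped.
- team_id=2: 5 matching b row(s), so 5 row(s) emitted.
- team_id=5: 4 matching b row(s), so 4 row(s) emitted.
Total: 13 rows.

13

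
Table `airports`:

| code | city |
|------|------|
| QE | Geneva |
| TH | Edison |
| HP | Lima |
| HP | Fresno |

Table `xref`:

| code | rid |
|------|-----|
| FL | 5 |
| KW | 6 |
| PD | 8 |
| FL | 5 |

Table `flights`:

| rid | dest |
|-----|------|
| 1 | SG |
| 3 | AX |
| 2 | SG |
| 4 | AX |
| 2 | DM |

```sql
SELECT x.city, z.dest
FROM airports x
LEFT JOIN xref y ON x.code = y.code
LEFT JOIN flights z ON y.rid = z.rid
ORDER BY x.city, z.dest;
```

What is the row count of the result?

Step 1 — x LEFT JOIN y on code → 4 row(s).
Then LEFT JOIN `flights z` on rid: each of those 4 rows is kept; rows whose y.rid has no match in z get NULL for z's columns.
Result: 4 row(s).

4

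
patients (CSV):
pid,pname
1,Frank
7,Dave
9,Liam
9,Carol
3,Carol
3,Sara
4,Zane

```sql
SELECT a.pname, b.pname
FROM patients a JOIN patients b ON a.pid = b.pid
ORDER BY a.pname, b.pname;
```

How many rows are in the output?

11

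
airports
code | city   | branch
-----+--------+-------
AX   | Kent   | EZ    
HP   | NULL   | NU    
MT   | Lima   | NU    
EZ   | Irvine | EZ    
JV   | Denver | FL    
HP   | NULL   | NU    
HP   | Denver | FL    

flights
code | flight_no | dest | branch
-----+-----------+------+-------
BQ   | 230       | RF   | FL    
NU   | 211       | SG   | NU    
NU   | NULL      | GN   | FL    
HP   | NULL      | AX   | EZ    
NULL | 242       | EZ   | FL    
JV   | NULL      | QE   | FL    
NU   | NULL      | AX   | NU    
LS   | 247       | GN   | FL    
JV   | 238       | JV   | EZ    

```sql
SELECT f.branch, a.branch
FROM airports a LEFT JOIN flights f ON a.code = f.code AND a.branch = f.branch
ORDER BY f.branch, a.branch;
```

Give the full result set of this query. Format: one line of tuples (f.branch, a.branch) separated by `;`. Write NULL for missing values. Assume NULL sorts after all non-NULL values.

(FL, FL); (NULL, EZ); (NULL, EZ); (NULL, FL); (NULL, NU); (NULL, NU); (NULL, NU)

LEFT JOIN keeps every row from `airports`; unmatched rows get NULL for `flights`'s columns.
Matching on a.code = f.code AND a.branch = f.branch. A NULL in a compared column never satisfies the condition.
- a row (code=AX, branch=EZ): no match → kept, f columns NULL.
- a row (code=HP, branch=NU): no match → kept, f columns NULL.
- a row (code=MT, branch=NU): no match → kept, f columns NULL.
- a row (code=EZ, branch=EZ): no match → kept, f columns NULL.
- a row (code=JV, branch=FL): matches 1 f row(s) → 1 output row(s).
- a row (code=HP, branch=NU): no match → kept, f columns NULL.
- a row (code=HP, branch=FL): no match → kept, f columns NULL.
After projecting and ordering:
f.branch | a.branch
FL | FL
NULL | EZ
NULL | EZ
NULL | FL
NULL | NU
NULL | NU
NULL | NU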